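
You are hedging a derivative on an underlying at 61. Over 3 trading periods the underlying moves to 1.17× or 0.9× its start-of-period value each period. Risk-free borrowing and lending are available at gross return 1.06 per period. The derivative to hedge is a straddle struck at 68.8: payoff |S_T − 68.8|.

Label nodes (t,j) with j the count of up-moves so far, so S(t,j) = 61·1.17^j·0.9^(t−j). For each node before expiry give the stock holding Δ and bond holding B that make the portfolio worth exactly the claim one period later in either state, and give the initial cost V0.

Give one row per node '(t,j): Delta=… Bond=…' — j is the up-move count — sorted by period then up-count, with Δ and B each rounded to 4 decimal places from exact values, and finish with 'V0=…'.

(0,0): Delta=0.1872 Bond=0.0255
(1,0): Delta=-0.5208 Bond=38.8958
(1,1): Delta=0.5616 Bond=-26.6952
(2,0): Delta=-1.0000 Bond=64.9057
(2,1): Delta=-0.2674 Bond=24.9521
(2,2): Delta=1.0000 Bond=-64.9057
V0=11.4428

Under the risk-neutral measure, an up-move has probability p* = (R−d)/(u−d) = 0.5926 and values discount at R = 1.06.
Payoff layer (t=3): V(3,0)=24.3310, V(3,1)=10.9903, V(3,2)=6.3526, V(3,3)=28.8984
(2,0): S=49.4100. Δ = (V_up−V_dn)/(S_up−S_dn) = (10.9903−24.3310)/(57.8097−44.4690) = -1.0000. V = [p*·10.9903 + (1−p*)·24.3310]/1.06 = 15.4957. B = V − Δ·S = 64.9057.
(2,1): S=64.2330. Δ = (V_up−V_dn)/(S_up−S_dn) = (6.3526−10.9903)/(75.1526−57.8097) = -0.2674. V = [p*·6.3526 + (1−p*)·10.9903]/1.06 = 7.7755. B = V − Δ·S = 24.9521.
(2,2): S=83.5029. Δ = (V_up−V_dn)/(S_up−S_dn) = (28.8984−6.3526)/(97.6984−75.1526) = 1.0000. V = [p*·28.8984 + (1−p*)·6.3526]/1.06 = 18.5972. B = V − Δ·S = -64.9057.
(1,0): S=54.9000. Δ = (V_up−V_dn)/(S_up−S_dn) = (7.7755−15.4957)/(64.2330−49.4100) = -0.5208. V = [p*·7.7755 + (1−p*)·15.4957]/1.06 = 10.3026. B = V − Δ·S = 38.8958.
(1,1): S=71.3700. Δ = (V_up−V_dn)/(S_up−S_dn) = (18.5972−7.7755)/(83.5029−64.2330) = 0.5616. V = [p*·18.5972 + (1−p*)·7.7755]/1.06 = 13.3853. B = V − Δ·S = -26.6952.
(0,0): S=61.0000. Δ = (V_up−V_dn)/(S_up−S_dn) = (13.3853−10.3026)/(71.3700−54.9000) = 0.1872. V = [p*·13.3853 + (1−p*)·10.3026]/1.06 = 11.4428. B = V − Δ·S = 0.0255.
Root portfolio cost Δ·61+B reproduces V0=11.4428.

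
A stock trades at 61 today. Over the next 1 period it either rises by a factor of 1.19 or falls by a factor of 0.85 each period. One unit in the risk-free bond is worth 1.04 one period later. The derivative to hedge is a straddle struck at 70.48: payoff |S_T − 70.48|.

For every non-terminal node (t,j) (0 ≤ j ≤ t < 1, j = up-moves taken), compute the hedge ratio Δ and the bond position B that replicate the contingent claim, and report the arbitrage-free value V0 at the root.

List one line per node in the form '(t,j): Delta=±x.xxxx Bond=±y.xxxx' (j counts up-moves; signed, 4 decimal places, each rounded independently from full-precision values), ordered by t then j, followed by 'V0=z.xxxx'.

The replicating-portfolio and risk-neutral prices coincide; use p* = (1.04−0.85)/(1.19−0.85) = 0.5588 for the latter.
Terminal values V(1,·): V(1,0)=18.6300, V(1,1)=2.1100
  t=0,j=0: stock 61.0000 → up 72.5900 (V=2.1100), down 51.8500 (V=18.6300). Price 9.0368; hedge Δ=-0.7965, bond B=57.6250.
Root portfolio cost Δ·61+B reproduces V0=9.0368.

(0,0): Delta=-0.7965 Bond=57.6250
V0=9.0368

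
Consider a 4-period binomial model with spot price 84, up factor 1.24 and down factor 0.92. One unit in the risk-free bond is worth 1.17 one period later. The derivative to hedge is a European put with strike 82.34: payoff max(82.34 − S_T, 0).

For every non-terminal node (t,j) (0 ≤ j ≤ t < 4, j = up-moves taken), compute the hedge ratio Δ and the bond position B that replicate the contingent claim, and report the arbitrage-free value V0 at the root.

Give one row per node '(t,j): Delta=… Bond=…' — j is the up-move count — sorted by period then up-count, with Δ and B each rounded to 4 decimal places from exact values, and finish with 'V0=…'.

Since d<R<u, set p* = (R−d)/(u−d) = 0.7812; price each node as the discounted p*-expectation of its children.
Payoff layer (t=4): V(4,0)=22.1630, V(4,1)=1.2319, V(4,2)=0.0000, V(4,3)=0.0000, V(4,4)=0.0000
  t=3,j=0: stock 65.4098 → up 81.1081 (V=1.2319), down 60.1770 (V=22.1630). Price 4.9663; hedge Δ=-1.0000, bond B=70.3761.
  t=3,j=1: stock 88.1610 → up 109.3197 (V=0.0000), down 81.1081 (V=1.2319). Price 0.2303; hedge Δ=-0.0437, bond B=4.0799.
  t=3,j=2: stock 118.8257 → up 147.3439 (V=0.0000), down 109.3197 (V=0.0000). Price 0.0000; hedge Δ=0.0000, bond B=0.0000.
  t=3,j=3: stock 160.1564 → up 198.5940 (V=0.0000), down 147.3439 (V=0.0000). Price 0.0000; hedge Δ=0.0000, bond B=0.0000.
  t=2,j=0: stock 71.0976 → up 88.1610 (V=0.2303), down 65.4098 (V=4.9663). Price 1.0823; hedge Δ=-0.2082, bond B=15.8822.
  t=2,j=1: stock 95.8272 → up 118.8257 (V=0.0000), down 88.1610 (V=0.2303). Price 0.0431; hedge Δ=-0.0075, bond B=0.7628.
  t=2,j=2: stock 129.1584 → up 160.1564 (V=0.0000), down 118.8257 (V=0.0000). Price 0.0000; hedge Δ=0.0000, bond B=0.0000.
  t=1,j=0: stock 77.2800 → up 95.8272 (V=0.0431), down 71.0976 (V=1.0823). Price 0.2311; hedge Δ=-0.0420, bond B=3.4788.
  t=1,j=1: stock 104.1600 → up 129.1584 (V=0.0000), down 95.8272 (V=0.0431). Price 0.0081; hedge Δ=-0.0013, bond B=0.1426.
  t=0,j=0: stock 84.0000 → up 104.1600 (V=0.0081), down 77.2800 (V=0.2311). Price 0.0486; hedge Δ=-0.0083, bond B=0.7456.
Check: Δ(0,0)·S0 + B(0,0) = 0.0486 = V0.

(0,0): Delta=-0.0083 Bond=0.7456
(1,0): Delta=-0.0420 Bond=3.4788
(1,1): Delta=-0.0013 Bond=0.1426
(2,0): Delta=-0.2082 Bond=15.8822
(2,1): Delta=-0.0075 Bond=0.7628
(2,2): Delta=0.0000 Bond=0.0000
(3,0): Delta=-1.0000 Bond=70.3761
(3,1): Delta=-0.0437 Bond=4.0799
(3,2): Delta=0.0000 Bond=0.0000
(3,3): Delta=0.0000 Bond=0.0000
V0=0.0486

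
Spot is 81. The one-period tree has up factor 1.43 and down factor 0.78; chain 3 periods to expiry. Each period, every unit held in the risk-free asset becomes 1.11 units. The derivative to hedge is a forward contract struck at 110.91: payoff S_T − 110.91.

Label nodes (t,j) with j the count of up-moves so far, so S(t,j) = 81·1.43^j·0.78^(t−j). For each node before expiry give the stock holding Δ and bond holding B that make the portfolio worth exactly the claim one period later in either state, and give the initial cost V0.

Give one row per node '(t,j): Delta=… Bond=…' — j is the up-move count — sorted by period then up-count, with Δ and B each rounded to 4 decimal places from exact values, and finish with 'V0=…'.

(0,0): Delta=1.0000 Bond=-81.0964
(1,0): Delta=1.0000 Bond=-90.0170
(1,1): Delta=1.0000 Bond=-90.0170
(2,0): Delta=1.0000 Bond=-99.9189
(2,1): Delta=1.0000 Bond=-99.9189
(2,2): Delta=1.0000 Bond=-99.9189
V0=-0.0964

Under the risk-neutral measure, an up-move has probability p* = (R−d)/(u−d) = 0.5077 and values discount at R = 1.11.
Terminal payoffs: V(3,0)=-72.4713, V(3,1)=-40.4390, V(3,2)=18.2868, V(3,3)=125.9508
Node (2,0) S=49.2804: V=(p*·-40.4390+(1−p*)·-72.4713)/1.11=-50.6385; Δ=(-40.4390−-72.4713)/(70.4710−38.4387)=1.0000; B=V−Δ·S=-99.9189
Node (2,1) S=90.3474: V=(p*·18.2868+(1−p*)·-40.4390)/1.11=-9.5715; Δ=(18.2868−-40.4390)/(129.1968−70.4710)=1.0000; B=V−Δ·S=-99.9189
Node (2,2) S=165.6369: V=(p*·125.9508+(1−p*)·18.2868)/1.11=65.7180; Δ=(125.9508−18.2868)/(236.8608−129.1968)=1.0000; B=V−Δ·S=-99.9189
Node (1,0) S=63.1800: V=(p*·-9.5715+(1−p*)·-50.6385)/1.11=-26.8370; Δ=(-9.5715−-50.6385)/(90.3474−49.2804)=1.0000; B=V−Δ·S=-90.0170
Node (1,1) S=115.8300: V=(p*·65.7180+(1−p*)·-9.5715)/1.11=25.8130; Δ=(65.7180−-9.5715)/(165.6369−90.3474)=1.0000; B=V−Δ·S=-90.0170
Node (0,0) S=81.0000: V=(p*·25.8130+(1−p*)·-26.8370)/1.11=-0.0964; Δ=(25.8130−-26.8370)/(115.8300−63.1800)=1.0000; B=V−Δ·S=-81.0964
The time-0 hedge costs -0.0964, which is the no-arbitrage price.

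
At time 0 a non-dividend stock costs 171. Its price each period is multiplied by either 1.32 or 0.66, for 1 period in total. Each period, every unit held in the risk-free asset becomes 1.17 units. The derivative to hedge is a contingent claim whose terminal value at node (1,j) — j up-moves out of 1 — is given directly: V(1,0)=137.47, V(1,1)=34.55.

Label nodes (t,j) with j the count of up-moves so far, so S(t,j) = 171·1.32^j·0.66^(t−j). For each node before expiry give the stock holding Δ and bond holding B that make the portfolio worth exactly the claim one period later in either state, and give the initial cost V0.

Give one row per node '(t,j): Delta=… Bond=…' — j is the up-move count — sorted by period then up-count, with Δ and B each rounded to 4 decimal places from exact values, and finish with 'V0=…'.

Since d<R<u, set p* = (R−d)/(u−d) = 0.7727; price each node as the discounted p*-expectation of its children.
Terminal payoffs: V(1,0)=137.4700, V(1,1)=34.5500
(0,0): S=171.0000. Δ = (V_up−V_dn)/(S_up−S_dn) = (34.5500−137.4700)/(225.7200−112.8600) = -0.9119. V = [p*·34.5500 + (1−p*)·137.4700]/1.17 = 49.5221. B = V − Δ·S = 205.4615.
Check: Δ(0,0)·S0 + B(0,0) = 49.5221 = V0.

(0,0): Delta=-0.9119 Bond=205.4615
V0=49.5221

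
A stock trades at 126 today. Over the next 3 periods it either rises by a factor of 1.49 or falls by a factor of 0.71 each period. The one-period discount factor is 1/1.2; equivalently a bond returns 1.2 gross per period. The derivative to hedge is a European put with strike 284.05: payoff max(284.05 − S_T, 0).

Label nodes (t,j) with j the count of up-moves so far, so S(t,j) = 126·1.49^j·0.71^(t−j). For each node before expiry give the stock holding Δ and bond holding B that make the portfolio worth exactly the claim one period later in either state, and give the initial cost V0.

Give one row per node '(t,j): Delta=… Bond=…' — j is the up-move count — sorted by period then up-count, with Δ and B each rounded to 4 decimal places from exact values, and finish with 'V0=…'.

(0,0): Delta=-0.6298 Bond=136.7837
(1,0): Delta=-1.0000 Bond=197.2569
(1,1): Delta=-0.5254 Bond=144.5409
(2,0): Delta=-1.0000 Bond=236.7083
(2,1): Delta=-1.0000 Bond=236.7083
(2,2): Delta=-0.3916 Bond=136.0100
V0=57.4266

Since d<R<u, set p* = (R−d)/(u−d) = 0.6282; price each node as the discounted p*-expectation of its children.
Terminal payoffs: V(3,0)=238.9532, V(3,1)=189.4103, V(3,2)=85.4399, V(3,3)=0.0000
Node (2,0) S=63.5166: V=(p*·189.4103+(1−p*)·238.9532)/1.2=173.1917; Δ=(189.4103−238.9532)/(94.6397−45.0968)=-1.0000; B=V−Δ·S=236.7083
Node (2,1) S=133.2954: V=(p*·85.4399+(1−p*)·189.4103)/1.2=103.4129; Δ=(85.4399−189.4103)/(198.6101−94.6397)=-1.0000; B=V−Δ·S=236.7083
Node (2,2) S=279.7326: V=(p*·0.0000+(1−p*)·85.4399)/1.2=26.4717; Δ=(0.0000−85.4399)/(416.8016−198.6101)=-0.3916; B=V−Δ·S=136.0100
Node (1,0) S=89.4600: V=(p*·103.4129+(1−p*)·173.1917)/1.2=107.7969; Δ=(103.4129−173.1917)/(133.2954−63.5166)=-1.0000; B=V−Δ·S=197.2569
Node (1,1) S=187.7400: V=(p*·26.4717+(1−p*)·103.4129)/1.2=45.8984; Δ=(26.4717−103.4129)/(279.7326−133.2954)=-0.5254; B=V−Δ·S=144.5409
Node (0,0) S=126.0000: V=(p*·45.8984+(1−p*)·107.7969)/1.2=57.4266; Δ=(45.8984−107.7969)/(187.7400−89.4600)=-0.6298; B=V−Δ·S=136.7837
Self-financing check: at every node Δ·S+B equals the discounted successor values.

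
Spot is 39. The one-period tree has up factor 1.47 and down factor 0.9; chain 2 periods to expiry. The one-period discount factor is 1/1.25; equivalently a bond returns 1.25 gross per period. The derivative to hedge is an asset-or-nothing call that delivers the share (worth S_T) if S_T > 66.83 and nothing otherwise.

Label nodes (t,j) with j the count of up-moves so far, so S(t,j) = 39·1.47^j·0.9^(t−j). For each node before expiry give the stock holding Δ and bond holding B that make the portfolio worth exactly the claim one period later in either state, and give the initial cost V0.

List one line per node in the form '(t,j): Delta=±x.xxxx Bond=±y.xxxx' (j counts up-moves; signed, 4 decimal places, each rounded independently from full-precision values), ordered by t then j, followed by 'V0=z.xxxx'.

The replicating-portfolio and risk-neutral prices coincide; use p* = (1.25−0.9)/(1.47−0.9) = 0.6140 for the latter.
Terminal values V(2,·): V(2,0)=0.0000, V(2,1)=0.0000, V(2,2)=84.2751
(1,0): S=35.1000. Δ = (V_up−V_dn)/(S_up−S_dn) = (0.0000−0.0000)/(51.5970−31.5900) = 0.0000. V = [p*·0.0000 + (1−p*)·0.0000]/1.25 = 0.0000. B = V − Δ·S = 0.0000.
(1,1): S=57.3300. Δ = (V_up−V_dn)/(S_up−S_dn) = (84.2751−0.0000)/(84.2751−51.5970) = 2.5789. V = [p*·84.2751 + (1−p*)·0.0000]/1.25 = 41.3983. B = V − Δ·S = -106.4528.
(0,0): S=39.0000. Δ = (V_up−V_dn)/(S_up−S_dn) = (41.3983−0.0000)/(57.3300−35.1000) = 1.8623. V = [p*·41.3983 + (1−p*)·0.0000]/1.25 = 20.3360. B = V − Δ·S = -52.2926.
The time-0 hedge costs 20.3360, which is the no-arbitrage price.

(0,0): Delta=1.8623 Bond=-52.2926
(1,0): Delta=0.0000 Bond=0.0000
(1,1): Delta=2.5789 Bond=-106.4528
V0=20.3360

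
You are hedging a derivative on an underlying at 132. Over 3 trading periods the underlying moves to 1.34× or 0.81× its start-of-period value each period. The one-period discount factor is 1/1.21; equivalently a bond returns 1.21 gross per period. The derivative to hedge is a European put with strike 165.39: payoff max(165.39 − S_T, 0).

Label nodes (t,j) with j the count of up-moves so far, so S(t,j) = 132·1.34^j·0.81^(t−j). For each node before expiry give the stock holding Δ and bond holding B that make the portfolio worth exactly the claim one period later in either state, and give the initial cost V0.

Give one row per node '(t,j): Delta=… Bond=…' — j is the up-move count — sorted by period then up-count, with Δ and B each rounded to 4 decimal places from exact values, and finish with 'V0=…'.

(0,0): Delta=-0.2053 Bond=31.6870
(1,0): Delta=-0.7073 Bond=92.0113
(1,1): Delta=-0.1067 Bond=20.8986
(2,0): Delta=-1.0000 Bond=136.6860
(2,1): Delta=-0.6498 Bond=103.0942
(2,2): Delta=0.0000 Bond=0.0000
V0=4.5872

Since d<R<u, set p* = (R−d)/(u−d) = 0.7547; price each node as the discounted p*-expectation of its children.
At expiry t=3: V(3,0)=95.2398, V(3,1)=49.3390, V(3,2)=0.0000, V(3,3)=0.0000
(2,0): S=86.6052. Δ = (V_up−V_dn)/(S_up−S_dn) = (49.3390−95.2398)/(116.0510−70.1502) = -1.0000. V = [p*·49.3390 + (1−p*)·95.2398]/1.21 = 50.0808. B = V − Δ·S = 136.6860.
(2,1): S=143.2728. Δ = (V_up−V_dn)/(S_up−S_dn) = (0.0000−49.3390)/(191.9856−116.0510) = -0.6498. V = [p*·0.0000 + (1−p*)·49.3390]/1.21 = 10.0017. B = V − Δ·S = 103.0942.
(2,2): S=237.0192. Δ = (V_up−V_dn)/(S_up−S_dn) = (0.0000−0.0000)/(317.6057−191.9856) = 0.0000. V = [p*·0.0000 + (1−p*)·0.0000]/1.21 = 0.0000. B = V − Δ·S = 0.0000.
(1,0): S=106.9200. Δ = (V_up−V_dn)/(S_up−S_dn) = (10.0017−50.0808)/(143.2728−86.6052) = -0.7073. V = [p*·10.0017 + (1−p*)·50.0808]/1.21 = 16.3904. B = V − Δ·S = 92.0113.
(1,1): S=176.8800. Δ = (V_up−V_dn)/(S_up−S_dn) = (0.0000−10.0017)/(237.0192−143.2728) = -0.1067. V = [p*·0.0000 + (1−p*)·10.0017]/1.21 = 2.0275. B = V − Δ·S = 20.8986.
(0,0): S=132.0000. Δ = (V_up−V_dn)/(S_up−S_dn) = (2.0275−16.3904)/(176.8800−106.9200) = -0.2053. V = [p*·2.0275 + (1−p*)·16.3904]/1.21 = 4.5872. B = V − Δ·S = 31.6870.
The time-0 hedge costs 4.5872, which is the no-arbitrage price.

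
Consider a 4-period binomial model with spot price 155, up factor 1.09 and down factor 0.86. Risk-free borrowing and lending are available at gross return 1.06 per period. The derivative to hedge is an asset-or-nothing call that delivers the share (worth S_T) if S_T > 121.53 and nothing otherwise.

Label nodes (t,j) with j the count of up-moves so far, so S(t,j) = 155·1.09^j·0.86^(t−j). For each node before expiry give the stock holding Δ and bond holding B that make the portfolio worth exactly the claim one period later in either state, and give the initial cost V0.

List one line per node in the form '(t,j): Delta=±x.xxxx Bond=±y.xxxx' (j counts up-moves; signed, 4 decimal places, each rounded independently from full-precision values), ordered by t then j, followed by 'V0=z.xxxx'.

(0,0): Delta=1.1111 Bond=-17.9035
(1,0): Delta=1.6964 Bond=-96.9974
(1,1): Delta=1.0419 Bond=-7.2748
(2,0): Delta=4.2376 Bond=-394.1329
(2,1): Delta=1.3957 Bond=-59.1199
(2,2): Delta=1.0000 Bond=0.0000
(3,0): Delta=0.0000 Bond=0.0000
(3,1): Delta=4.7391 Bond=-480.4480
(3,2): Delta=1.0000 Bond=0.0000
(3,3): Delta=1.0000 Bond=0.0000
V0=154.3236

The replicating-portfolio and risk-neutral prices coincide; use p* = (1.06−0.86)/(1.09−0.86) = 0.8696 for the latter.
Terminal values V(4,·): V(4,0)=0.0000, V(4,1)=0.0000, V(4,2)=136.2014, V(4,3)=172.6274, V(4,4)=218.7951
  t=3,j=0: stock 98.5887 → up 107.4617 (V=0.0000), down 84.7863 (V=0.0000). Price 0.0000; hedge Δ=0.0000, bond B=0.0000.
  t=3,j=1: stock 124.9554 → up 136.2014 (V=136.2014), down 107.4617 (V=0.0000). Price 111.7321; hedge Δ=4.7391, bond B=-480.4480.
  t=3,j=2: stock 158.3737 → up 172.6274 (V=172.6274), down 136.2014 (V=136.2014). Price 158.3737; hedge Δ=1.0000, bond B=0.0000.
  t=3,j=3: stock 200.7295 → up 218.7951 (V=218.7951), down 172.6274 (V=172.6274). Price 200.7295; hedge Δ=1.0000, bond B=0.0000.
  t=2,j=0: stock 114.6380 → up 124.9554 (V=111.7321), down 98.5887 (V=0.0000). Price 91.6588; hedge Δ=4.2376, bond B=-394.1329.
  t=2,j=1: stock 145.2970 → up 158.3737 (V=158.3737), down 124.9554 (V=111.7321). Price 143.6698; hedge Δ=1.3957, bond B=-59.1199.
  t=2,j=2: stock 184.1555 → up 200.7295 (V=200.7295), down 158.3737 (V=158.3737). Price 184.1555; hedge Δ=1.0000, bond B=0.0000.
  t=1,j=0: stock 133.3000 → up 145.2970 (V=143.6698), down 114.6380 (V=91.6588). Price 129.1375; hedge Δ=1.6964, bond B=-96.9974.
  t=1,j=1: stock 168.9500 → up 184.1555 (V=184.1555), down 145.2970 (V=143.6698). Price 168.7498; hedge Δ=1.0419, bond B=-7.2748.
  t=0,j=0: stock 155.0000 → up 168.9500 (V=168.7498), down 133.3000 (V=129.1375). Price 154.3236; hedge Δ=1.1111, bond B=-17.9035.
Each (Δ,B) replicates both successor values, so the strategy is self-financing and V0 is arbitrage-free.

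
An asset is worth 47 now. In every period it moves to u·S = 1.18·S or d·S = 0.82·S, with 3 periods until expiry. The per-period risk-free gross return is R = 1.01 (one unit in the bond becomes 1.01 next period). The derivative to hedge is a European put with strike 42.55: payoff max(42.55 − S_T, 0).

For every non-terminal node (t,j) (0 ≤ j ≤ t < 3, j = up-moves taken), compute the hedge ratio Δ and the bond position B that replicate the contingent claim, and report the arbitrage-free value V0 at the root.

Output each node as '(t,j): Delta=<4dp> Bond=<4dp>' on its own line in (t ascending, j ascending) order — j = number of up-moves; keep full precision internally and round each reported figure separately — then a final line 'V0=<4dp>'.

Risk-neutral probability p* = (R−d)/(u−d) = (1.01−0.82)/(1.18−0.82) = 0.5278.
Payoff layer (t=3): V(3,0)=16.6357, V(3,1)=5.2587, V(3,2)=0.0000, V(3,3)=0.0000
(2,0): S=31.6028. Δ = (V_up−V_dn)/(S_up−S_dn) = (5.2587−16.6357)/(37.2913−25.9143) = -1.0000. V = [p*·5.2587 + (1−p*)·16.6357]/1.01 = 10.5259. B = V − Δ·S = 42.1287.
(2,1): S=45.4772. Δ = (V_up−V_dn)/(S_up−S_dn) = (0.0000−5.2587)/(53.6631−37.2913) = -0.3212. V = [p*·0.0000 + (1−p*)·5.2587]/1.01 = 2.4587. B = V − Δ·S = 17.0662.
(2,2): S=65.4428. Δ = (V_up−V_dn)/(S_up−S_dn) = (0.0000−0.0000)/(77.2225−53.6631) = 0.0000. V = [p*·0.0000 + (1−p*)·0.0000]/1.01 = 0.0000. B = V − Δ·S = 0.0000.
(1,0): S=38.5400. Δ = (V_up−V_dn)/(S_up−S_dn) = (2.4587−10.5259)/(45.4772−31.6028) = -0.5814. V = [p*·2.4587 + (1−p*)·10.5259]/1.01 = 6.2061. B = V − Δ·S = 28.6151.
(1,1): S=55.4600. Δ = (V_up−V_dn)/(S_up−S_dn) = (0.0000−2.4587)/(65.4428−45.4772) = -0.1231. V = [p*·0.0000 + (1−p*)·2.4587]/1.01 = 1.1496. B = V − Δ·S = 7.9792.
(0,0): S=47.0000. Δ = (V_up−V_dn)/(S_up−S_dn) = (1.1496−6.2061)/(55.4600−38.5400) = -0.2989. V = [p*·1.1496 + (1−p*)·6.2061]/1.01 = 3.5024. B = V − Δ·S = 17.5485.
Root portfolio cost Δ·47+B reproduces V0=3.5024.

(0,0): Delta=-0.2989 Bond=17.5485
(1,0): Delta=-0.5814 Bond=28.6151
(1,1): Delta=-0.1231 Bond=7.9792
(2,0): Delta=-1.0000 Bond=42.1287
(2,1): Delta=-0.3212 Bond=17.0662
(2,2): Delta=0.0000 Bond=0.0000
V0=3.5024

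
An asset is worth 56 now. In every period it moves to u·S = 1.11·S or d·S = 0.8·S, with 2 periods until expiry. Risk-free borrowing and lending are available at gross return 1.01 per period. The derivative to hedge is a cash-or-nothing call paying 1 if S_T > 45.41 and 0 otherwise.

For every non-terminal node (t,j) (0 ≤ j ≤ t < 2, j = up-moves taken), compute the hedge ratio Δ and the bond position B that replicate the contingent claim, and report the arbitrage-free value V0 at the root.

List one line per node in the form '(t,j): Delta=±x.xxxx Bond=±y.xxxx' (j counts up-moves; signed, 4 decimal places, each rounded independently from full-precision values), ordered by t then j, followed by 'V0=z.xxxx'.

(0,0): Delta=0.0184 Bond=-0.1520
(1,0): Delta=0.0720 Bond=-2.5551
(1,1): Delta=0.0000 Bond=0.9901
V0=0.8783

The replicating-portfolio and risk-neutral prices coincide; use p* = (1.01−0.8)/(1.11−0.8) = 0.6774 for the latter.
Terminal payoffs: V(2,0)=0.0000, V(2,1)=1.0000, V(2,2)=1.0000
(1,0): S=44.8000. Δ = (V_up−V_dn)/(S_up−S_dn) = (1.0000−0.0000)/(49.7280−35.8400) = 0.0720. V = [p*·1.0000 + (1−p*)·0.0000]/1.01 = 0.6707. B = V − Δ·S = -2.5551.
(1,1): S=62.1600. Δ = (V_up−V_dn)/(S_up−S_dn) = (1.0000−1.0000)/(68.9976−49.7280) = 0.0000. V = [p*·1.0000 + (1−p*)·1.0000]/1.01 = 0.9901. B = V − Δ·S = 0.9901.
(0,0): S=56.0000. Δ = (V_up−V_dn)/(S_up−S_dn) = (0.9901−0.6707)/(62.1600−44.8000) = 0.0184. V = [p*·0.9901 + (1−p*)·0.6707]/1.01 = 0.8783. B = V − Δ·S = -0.1520.
Check: Δ(0,0)·S0 + B(0,0) = 0.8783 = V0.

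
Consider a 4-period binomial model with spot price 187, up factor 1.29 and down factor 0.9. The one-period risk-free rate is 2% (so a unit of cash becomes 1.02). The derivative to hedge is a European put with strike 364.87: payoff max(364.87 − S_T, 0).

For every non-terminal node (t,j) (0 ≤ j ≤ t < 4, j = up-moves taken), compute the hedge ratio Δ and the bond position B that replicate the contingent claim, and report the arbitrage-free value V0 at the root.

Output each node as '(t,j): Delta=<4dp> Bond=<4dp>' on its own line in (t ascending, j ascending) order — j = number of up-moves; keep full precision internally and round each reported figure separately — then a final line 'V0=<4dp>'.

The replicating-portfolio and risk-neutral prices coincide; use p* = (1.02−0.9)/(1.29−0.9) = 0.3077 for the latter.
Terminal values V(4,·): V(4,0)=242.1793, V(4,1)=189.0133, V(4,2)=112.8088, V(4,3)=3.5822, V(4,4)=0.0000
  t=3,j=0: stock 136.3230 → up 175.8567 (V=189.0133), down 122.6907 (V=242.1793). Price 221.3927; hedge Δ=-1.0000, bond B=357.7157.
  t=3,j=1: stock 195.3963 → up 252.0612 (V=112.8088), down 175.8567 (V=189.0133). Price 162.3194; hedge Δ=-1.0000, bond B=357.7157.
  t=3,j=2: stock 280.0680 → up 361.2878 (V=3.5822), down 252.0612 (V=112.8088). Price 77.6477; hedge Δ=-1.0000, bond B=357.7157.
  t=3,j=3: stock 401.4308 → up 517.8458 (V=0.0000), down 361.2878 (V=3.5822). Price 2.4314; hedge Δ=-0.0229, bond B=11.6166.
  t=2,j=0: stock 151.4700 → up 195.3963 (V=162.3194), down 136.3230 (V=221.3927). Price 199.2317; hedge Δ=-1.0000, bond B=350.7017.
  t=2,j=1: stock 217.1070 → up 280.0680 (V=77.6477), down 195.3963 (V=162.3194). Price 133.5947; hedge Δ=-1.0000, bond B=350.7017.
  t=2,j=2: stock 311.1867 → up 401.4308 (V=2.4314), down 280.0680 (V=77.6477). Price 53.4355; hedge Δ=-0.6198, bond B=246.2977.
  t=1,j=0: stock 168.3000 → up 217.1070 (V=133.5947), down 151.4700 (V=199.2317). Price 175.5252; hedge Δ=-1.0000, bond B=343.8252.
  t=1,j=1: stock 241.2300 → up 311.1867 (V=53.4355), down 217.1070 (V=133.5947). Price 106.7944; hedge Δ=-0.8520, bond B=312.3307.
  t=0,j=0: stock 187.0000 → up 241.2300 (V=106.7944), down 168.3000 (V=175.5252). Price 151.3502; hedge Δ=-0.9424, bond B=327.5829.
Self-financing check: at every node Δ·S+B equals the discounted successor values.

(0,0): Delta=-0.9424 Bond=327.5829
(1,0): Delta=-1.0000 Bond=343.8252
(1,1): Delta=-0.8520 Bond=312.3307
(2,0): Delta=-1.0000 Bond=350.7017
(2,1): Delta=-1.0000 Bond=350.7017
(2,2): Delta=-0.6198 Bond=246.2977
(3,0): Delta=-1.0000 Bond=357.7157
(3,1): Delta=-1.0000 Bond=357.7157
(3,2): Delta=-1.0000 Bond=357.7157
(3,3): Delta=-0.0229 Bond=11.6166
V0=151.3502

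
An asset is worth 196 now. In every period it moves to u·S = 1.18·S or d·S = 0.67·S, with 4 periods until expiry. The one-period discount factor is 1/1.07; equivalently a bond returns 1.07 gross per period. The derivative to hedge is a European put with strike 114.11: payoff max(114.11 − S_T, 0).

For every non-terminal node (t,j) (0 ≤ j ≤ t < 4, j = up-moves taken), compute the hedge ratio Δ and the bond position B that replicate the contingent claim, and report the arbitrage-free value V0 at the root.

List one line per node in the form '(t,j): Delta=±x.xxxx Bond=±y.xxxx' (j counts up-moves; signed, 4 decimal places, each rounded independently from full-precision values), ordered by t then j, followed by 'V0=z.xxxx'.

(0,0): Delta=-0.0423 Bond=9.4810
(1,0): Delta=-0.2148 Bond=32.8006
(1,1): Delta=-0.0153 Bond=3.9143
(2,0): Delta=-0.8628 Bond=92.1088
(2,1): Delta=-0.1136 Bond=19.4182
(2,2): Delta=0.0000 Bond=0.0000
(3,0): Delta=-1.0000 Bond=106.6449
(3,1): Delta=-0.8414 Bond=96.3321
(3,2): Delta=0.0000 Bond=0.0000
(3,3): Delta=0.0000 Bond=0.0000
V0=1.1930

Under the risk-neutral measure, an up-move has probability p* = (R−d)/(u−d) = 0.7843 and values discount at R = 1.07.
Terminal values V(4,·): V(4,0)=74.6138, V(4,1)=44.5495, V(4,2)=0.0000, V(4,3)=0.0000, V(4,4)=0.0000
(3,0): S=58.9495. Δ = (V_up−V_dn)/(S_up−S_dn) = (44.5495−74.6138)/(69.5605−39.4962) = -1.0000. V = [p*·44.5495 + (1−p*)·74.6138]/1.07 = 47.6953. B = V − Δ·S = 106.6449.
(3,1): S=103.8216. Δ = (V_up−V_dn)/(S_up−S_dn) = (0.0000−44.5495)/(122.5095−69.5605) = -0.8414. V = [p*·0.0000 + (1−p*)·44.5495]/1.07 = 8.9801. B = V − Δ·S = 96.3321.
(3,2): S=182.8500. Δ = (V_up−V_dn)/(S_up−S_dn) = (0.0000−0.0000)/(215.7630−122.5095) = 0.0000. V = [p*·0.0000 + (1−p*)·0.0000]/1.07 = 0.0000. B = V − Δ·S = 0.0000.
(3,3): S=322.0343. Δ = (V_up−V_dn)/(S_up−S_dn) = (0.0000−0.0000)/(380.0004−215.7630) = 0.0000. V = [p*·0.0000 + (1−p*)·0.0000]/1.07 = 0.0000. B = V − Δ·S = 0.0000.
(2,0): S=87.9844. Δ = (V_up−V_dn)/(S_up−S_dn) = (8.9801−47.6953)/(103.8216−58.9495) = -0.8628. V = [p*·8.9801 + (1−p*)·47.6953]/1.07 = 16.1967. B = V − Δ·S = 92.1088.
(2,1): S=154.9576. Δ = (V_up−V_dn)/(S_up−S_dn) = (0.0000−8.9801)/(182.8500−103.8216) = -0.1136. V = [p*·0.0000 + (1−p*)·8.9801]/1.07 = 1.8102. B = V − Δ·S = 19.4182.
(2,2): S=272.9104. Δ = (V_up−V_dn)/(S_up−S_dn) = (0.0000−0.0000)/(322.0343−182.8500) = 0.0000. V = [p*·0.0000 + (1−p*)·0.0000]/1.07 = 0.0000. B = V − Δ·S = 0.0000.
(1,0): S=131.3200. Δ = (V_up−V_dn)/(S_up−S_dn) = (1.8102−16.1967)/(154.9576−87.9844) = -0.2148. V = [p*·1.8102 + (1−p*)·16.1967]/1.07 = 4.5917. B = V − Δ·S = 32.8006.
(1,1): S=231.2800. Δ = (V_up−V_dn)/(S_up−S_dn) = (0.0000−1.8102)/(272.9104−154.9576) = -0.0153. V = [p*·0.0000 + (1−p*)·1.8102]/1.07 = 0.3649. B = V − Δ·S = 3.9143.
(0,0): S=196.0000. Δ = (V_up−V_dn)/(S_up−S_dn) = (0.3649−4.5917)/(231.2800−131.3200) = -0.0423. V = [p*·0.3649 + (1−p*)·4.5917]/1.07 = 1.1930. B = V − Δ·S = 9.4810.
Check: Δ(0,0)·S0 + B(0,0) = 1.1930 = V0.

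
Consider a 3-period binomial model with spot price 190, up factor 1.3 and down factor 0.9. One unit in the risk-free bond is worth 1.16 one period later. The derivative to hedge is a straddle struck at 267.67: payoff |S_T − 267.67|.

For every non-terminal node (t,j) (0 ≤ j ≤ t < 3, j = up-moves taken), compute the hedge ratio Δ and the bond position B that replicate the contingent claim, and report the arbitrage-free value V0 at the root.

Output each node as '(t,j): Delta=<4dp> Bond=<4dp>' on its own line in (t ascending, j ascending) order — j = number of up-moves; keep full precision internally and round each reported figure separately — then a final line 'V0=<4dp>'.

(0,0): Delta=0.2510 Bond=-1.3863
(1,0): Delta=-0.6507 Bond=152.5780
(1,1): Delta=0.5871 Bond=-84.6314
(2,0): Delta=-1.0000 Bond=230.7500
(2,1): Delta=-0.5205 Bond=148.0431
(2,2): Delta=1.0000 Bond=-230.7500
V0=46.3014

Under the risk-neutral measure, an up-move has probability p* = (R−d)/(u−d) = 0.6500 and values discount at R = 1.16.
Terminal values V(3,·): V(3,0)=129.1600, V(3,1)=67.6000, V(3,2)=21.3200, V(3,3)=149.7600
  t=2,j=0: stock 153.9000 → up 200.0700 (V=67.6000), down 138.5100 (V=129.1600). Price 76.8500; hedge Δ=-1.0000, bond B=230.7500.
  t=2,j=1: stock 222.3000 → up 288.9900 (V=21.3200), down 200.0700 (V=67.6000). Price 32.3431; hedge Δ=-0.5205, bond B=148.0431.
  t=2,j=2: stock 321.1000 → up 417.4300 (V=149.7600), down 288.9900 (V=21.3200). Price 90.3500; hedge Δ=1.0000, bond B=-230.7500.
  t=1,j=0: stock 171.0000 → up 222.3000 (V=32.3431), down 153.9000 (V=76.8500). Price 41.3108; hedge Δ=-0.6507, bond B=152.5780.
  t=1,j=1: stock 247.0000 → up 321.1000 (V=90.3500), down 222.3000 (V=32.3431). Price 60.3859; hedge Δ=0.5871, bond B=-84.6314.
  t=0,j=0: stock 190.0000 → up 247.0000 (V=60.3859), down 171.0000 (V=41.3108). Price 46.3014; hedge Δ=0.2510, bond B=-1.3863.
Root portfolio cost Δ·190+B reproduces V0=46.3014.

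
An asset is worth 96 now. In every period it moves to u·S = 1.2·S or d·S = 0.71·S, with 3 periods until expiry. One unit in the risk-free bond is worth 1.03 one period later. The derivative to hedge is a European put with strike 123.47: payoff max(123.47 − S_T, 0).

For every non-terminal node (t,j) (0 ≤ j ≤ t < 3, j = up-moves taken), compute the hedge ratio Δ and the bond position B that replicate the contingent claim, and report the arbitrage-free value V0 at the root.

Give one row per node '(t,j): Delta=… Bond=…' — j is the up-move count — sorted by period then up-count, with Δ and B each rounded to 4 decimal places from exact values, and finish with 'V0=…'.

The replicating-portfolio and risk-neutral prices coincide; use p* = (1.03−0.71)/(1.2−0.71) = 0.6531 for the latter.
Payoff layer (t=3): V(3,0)=89.1105, V(3,1)=65.3977, V(3,2)=25.3196, V(3,3)=0.0000
Node (2,0) S=48.3936: V=(p*·65.3977+(1−p*)·89.1105)/1.03=71.4802; Δ=(65.3977−89.1105)/(58.0723−34.3595)=-1.0000; B=V−Δ·S=119.8738
Node (2,1) S=81.7920: V=(p*·25.3196+(1−p*)·65.3977)/1.03=38.0818; Δ=(25.3196−65.3977)/(98.1504−58.0723)=-1.0000; B=V−Δ·S=119.8738
Node (2,2) S=138.2400: V=(p*·0.0000+(1−p*)·25.3196)/1.03=8.5285; Δ=(0.0000−25.3196)/(165.8880−98.1504)=-0.3738; B=V−Δ·S=60.2011
Node (1,0) S=68.1600: V=(p*·38.0818+(1−p*)·71.4802)/1.03=48.2223; Δ=(38.0818−71.4802)/(81.7920−48.3936)=-1.0000; B=V−Δ·S=116.3823
Node (1,1) S=115.2000: V=(p*·8.5285+(1−p*)·38.0818)/1.03=18.2346; Δ=(8.5285−38.0818)/(138.2400−81.7920)=-0.5235; B=V−Δ·S=78.5475
Node (0,0) S=96.0000: V=(p*·18.2346+(1−p*)·48.2223)/1.03=27.8044; Δ=(18.2346−48.2223)/(115.2000−68.1600)=-0.6375; B=V−Δ·S=89.0037
Check: Δ(0,0)·S0 + B(0,0) = 27.8044 = V0.

(0,0): Delta=-0.6375 Bond=89.0037
(1,0): Delta=-1.0000 Bond=116.3823
(1,1): Delta=-0.5235 Bond=78.5475
(2,0): Delta=-1.0000 Bond=119.8738
(2,1): Delta=-1.0000 Bond=119.8738
(2,2): Delta=-0.3738 Bond=60.2011
V0=27.8044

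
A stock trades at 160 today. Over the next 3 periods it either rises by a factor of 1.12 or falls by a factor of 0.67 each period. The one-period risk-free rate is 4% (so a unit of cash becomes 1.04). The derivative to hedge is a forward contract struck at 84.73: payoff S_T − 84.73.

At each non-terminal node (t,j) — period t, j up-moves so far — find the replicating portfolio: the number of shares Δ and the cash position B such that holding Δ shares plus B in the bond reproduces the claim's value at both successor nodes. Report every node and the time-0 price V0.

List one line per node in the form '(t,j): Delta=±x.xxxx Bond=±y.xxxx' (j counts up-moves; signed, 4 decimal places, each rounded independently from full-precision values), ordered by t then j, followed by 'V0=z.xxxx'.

(0,0): Delta=1.0000 Bond=-75.3247
(1,0): Delta=1.0000 Bond=-78.3376
(1,1): Delta=1.0000 Bond=-78.3376
(2,0): Delta=1.0000 Bond=-81.4712
(2,1): Delta=1.0000 Bond=-81.4712
(2,2): Delta=1.0000 Bond=-81.4712
V0=84.6753

No-arbitrage ⇒ martingale measure with p* = (R−d)/(u−d) = 0.8222.
Payoff layer (t=3): V(3,0)=-36.6079, V(3,1)=-4.2871, V(3,2)=49.7417, V(3,3)=140.0585
  t=2,j=0: stock 71.8240 → up 80.4429 (V=-4.2871), down 48.1221 (V=-36.6079). Price -9.6472; hedge Δ=1.0000, bond B=-81.4712.
  t=2,j=1: stock 120.0640 → up 134.4717 (V=49.7417), down 80.4429 (V=-4.2871). Price 38.5928; hedge Δ=1.0000, bond B=-81.4712.
  t=2,j=2: stock 200.7040 → up 224.7885 (V=140.0585), down 134.4717 (V=49.7417). Price 119.2328; hedge Δ=1.0000, bond B=-81.4712.
  t=1,j=0: stock 107.2000 → up 120.0640 (V=38.5928), down 71.8240 (V=-9.6472). Price 28.8624; hedge Δ=1.0000, bond B=-78.3376.
  t=1,j=1: stock 179.2000 → up 200.7040 (V=119.2328), down 120.0640 (V=38.5928). Price 100.8624; hedge Δ=1.0000, bond B=-78.3376.
  t=0,j=0: stock 160.0000 → up 179.2000 (V=100.8624), down 107.2000 (V=28.8624). Price 84.6753; hedge Δ=1.0000, bond B=-75.3247.
Each (Δ,B) replicates both successor values, so the strategy is self-financing and V0 is arbitrage-free.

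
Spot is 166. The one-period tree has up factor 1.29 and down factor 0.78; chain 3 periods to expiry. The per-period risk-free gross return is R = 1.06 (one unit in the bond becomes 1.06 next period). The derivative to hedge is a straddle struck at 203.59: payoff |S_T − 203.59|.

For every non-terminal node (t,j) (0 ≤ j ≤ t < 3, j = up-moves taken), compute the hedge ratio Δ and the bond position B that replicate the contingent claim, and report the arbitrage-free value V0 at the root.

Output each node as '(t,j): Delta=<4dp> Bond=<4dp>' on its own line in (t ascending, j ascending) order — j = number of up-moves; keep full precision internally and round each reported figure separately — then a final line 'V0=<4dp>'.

(0,0): Delta=0.0165 Bond=52.7831
(1,0): Delta=-0.8137 Bond=163.4418
(1,1): Delta=0.4288 Bond=-32.3466
(2,0): Delta=-1.0000 Bond=192.0660
(2,1): Delta=-0.7211 Bond=157.7909
(2,2): Delta=1.0000 Bond=-192.0660
V0=55.5229

Under the risk-neutral measure, an up-move has probability p* = (R−d)/(u−d) = 0.5490 and values discount at R = 1.06.
Terminal payoffs: V(3,0)=124.8144, V(3,1)=73.3072, V(3,2)=11.8777, V(3,3)=152.7604
Node (2,0) S=100.9944: V=(p*·73.3072+(1−p*)·124.8144)/1.06=91.0716; Δ=(73.3072−124.8144)/(130.2828−78.7756)=-1.0000; B=V−Δ·S=192.0660
Node (2,1) S=167.0292: V=(p*·11.8777+(1−p*)·73.3072)/1.06=37.3407; Δ=(11.8777−73.3072)/(215.4677−130.2828)=-0.7211; B=V−Δ·S=157.7909
Node (2,2) S=276.2406: V=(p*·152.7604+(1−p*)·11.8777)/1.06=84.1746; Δ=(152.7604−11.8777)/(356.3504−215.4677)=1.0000; B=V−Δ·S=-192.0660
Node (1,0) S=129.4800: V=(p*·37.3407+(1−p*)·91.0716)/1.06=58.0871; Δ=(37.3407−91.0716)/(167.0292−100.9944)=-0.8137; B=V−Δ·S=163.4418
Node (1,1) S=214.1400: V=(p*·84.1746+(1−p*)·37.3407)/1.06=59.4844; Δ=(84.1746−37.3407)/(276.2406−167.0292)=0.4288; B=V−Δ·S=-32.3466
Node (0,0) S=166.0000: V=(p*·59.4844+(1−p*)·58.0871)/1.06=55.5229; Δ=(59.4844−58.0871)/(214.1400−129.4800)=0.0165; B=V−Δ·S=52.7831
Each (Δ,B) replicates both successor values, so the strategy is self-financing and V0 is arbitrage-free.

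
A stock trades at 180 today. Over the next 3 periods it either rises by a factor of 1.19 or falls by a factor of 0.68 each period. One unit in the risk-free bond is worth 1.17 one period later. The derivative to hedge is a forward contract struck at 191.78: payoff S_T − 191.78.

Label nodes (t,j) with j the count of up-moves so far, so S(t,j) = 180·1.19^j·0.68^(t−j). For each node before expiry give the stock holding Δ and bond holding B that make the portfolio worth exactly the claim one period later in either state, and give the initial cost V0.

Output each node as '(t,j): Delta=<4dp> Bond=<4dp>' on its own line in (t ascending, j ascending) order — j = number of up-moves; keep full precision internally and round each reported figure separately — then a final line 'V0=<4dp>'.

Since d<R<u, set p* = (R−d)/(u−d) = 0.9608; price each node as the discounted p*-expectation of its children.
Payoff layer (t=3): V(3,0)=-135.1822, V(3,1)=-92.7339, V(3,2)=-18.4494, V(3,3)=111.5486
  t=2,j=0: stock 83.2320 → up 99.0461 (V=-92.7339), down 56.5978 (V=-135.1822). Price -80.6825; hedge Δ=1.0000, bond B=-163.9145.
  t=2,j=1: stock 145.6560 → up 173.3306 (V=-18.4494), down 99.0461 (V=-92.7339). Price -18.2585; hedge Δ=1.0000, bond B=-163.9145.
  t=2,j=2: stock 254.8980 → up 303.3286 (V=111.5486), down 173.3306 (V=-18.4494). Price 90.9835; hedge Δ=1.0000, bond B=-163.9145.
  t=1,j=0: stock 122.4000 → up 145.6560 (V=-18.2585), down 83.2320 (V=-80.6825). Price -17.6979; hedge Δ=1.0000, bond B=-140.0979.
  t=1,j=1: stock 214.2000 → up 254.8980 (V=90.9835), down 145.6560 (V=-18.2585). Price 74.1021; hedge Δ=1.0000, bond B=-140.0979.
  t=0,j=0: stock 180.0000 → up 214.2000 (V=74.1021), down 122.4000 (V=-17.6979). Price 60.2582; hedge Δ=1.0000, bond B=-119.7418.
The time-0 hedge costs 60.2582, which is the no-arbitrage price.

(0,0): Delta=1.0000 Bond=-119.7418
(1,0): Delta=1.0000 Bond=-140.0979
(1,1): Delta=1.0000 Bond=-140.0979
(2,0): Delta=1.0000 Bond=-163.9145
(2,1): Delta=1.0000 Bond=-163.9145
(2,2): Delta=1.0000 Bond=-163.9145
V0=60.2582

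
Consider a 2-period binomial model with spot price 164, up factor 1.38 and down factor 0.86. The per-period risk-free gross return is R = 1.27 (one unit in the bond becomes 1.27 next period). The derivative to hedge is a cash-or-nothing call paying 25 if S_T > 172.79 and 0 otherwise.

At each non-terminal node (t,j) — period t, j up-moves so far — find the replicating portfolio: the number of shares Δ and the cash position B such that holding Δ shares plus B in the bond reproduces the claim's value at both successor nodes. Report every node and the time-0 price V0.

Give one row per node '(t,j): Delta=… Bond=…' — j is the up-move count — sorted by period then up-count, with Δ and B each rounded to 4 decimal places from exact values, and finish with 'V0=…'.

(0,0): Delta=0.0488 Bond=6.7985
(1,0): Delta=0.3409 Bond=-32.5560
(1,1): Delta=0.0000 Bond=19.6850
V0=14.8064

Since d<R<u, set p* = (R−d)/(u−d) = 0.7885; price each node as the discounted p*-expectation of its children.
Payoff layer (t=2): V(2,0)=0.0000, V(2,1)=25.0000, V(2,2)=25.0000
  t=1,j=0: stock 141.0400 → up 194.6352 (V=25.0000), down 121.2944 (V=0.0000). Price 15.5209; hedge Δ=0.3409, bond B=-32.5560.
  t=1,j=1: stock 226.3200 → up 312.3216 (V=25.0000), down 194.6352 (V=25.0000). Price 19.6850; hedge Δ=0.0000, bond B=19.6850.
  t=0,j=0: stock 164.0000 → up 226.3200 (V=19.6850), down 141.0400 (V=15.5209). Price 14.8064; hedge Δ=0.0488, bond B=6.7985.
The time-0 hedge costs 14.8064, which is the no-arbitrage price.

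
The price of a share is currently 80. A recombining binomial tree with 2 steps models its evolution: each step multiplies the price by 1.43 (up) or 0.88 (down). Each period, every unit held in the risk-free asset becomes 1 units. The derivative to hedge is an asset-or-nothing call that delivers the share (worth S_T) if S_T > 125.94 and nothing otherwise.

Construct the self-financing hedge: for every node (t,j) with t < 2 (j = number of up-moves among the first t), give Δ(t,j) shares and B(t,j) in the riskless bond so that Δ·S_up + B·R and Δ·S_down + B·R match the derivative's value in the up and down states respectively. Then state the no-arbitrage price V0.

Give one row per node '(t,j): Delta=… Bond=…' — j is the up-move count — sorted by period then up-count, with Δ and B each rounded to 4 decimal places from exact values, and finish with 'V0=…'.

(0,0): Delta=0.8112 Bond=-57.1085
(1,0): Delta=0.0000 Bond=0.0000
(1,1): Delta=2.6000 Bond=-261.7472
V0=7.7875

Since d<R<u, set p* = (R−d)/(u−d) = 0.2182; price each node as the discounted p*-expectation of its children.
Payoff layer (t=2): V(2,0)=0.0000, V(2,1)=0.0000, V(2,2)=163.5920
Node (1,0) S=70.4000: V=(p*·0.0000+(1−p*)·0.0000)/1=0.0000; Δ=(0.0000−0.0000)/(100.6720−61.9520)=0.0000; B=V−Δ·S=0.0000
Node (1,1) S=114.4000: V=(p*·163.5920+(1−p*)·0.0000)/1=35.6928; Δ=(163.5920−0.0000)/(163.5920−100.6720)=2.6000; B=V−Δ·S=-261.7472
Node (0,0) S=80.0000: V=(p*·35.6928+(1−p*)·0.0000)/1=7.7875; Δ=(35.6928−0.0000)/(114.4000−70.4000)=0.8112; B=V−Δ·S=-57.1085
Check: Δ(0,0)·S0 + B(0,0) = 7.7875 = V0.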